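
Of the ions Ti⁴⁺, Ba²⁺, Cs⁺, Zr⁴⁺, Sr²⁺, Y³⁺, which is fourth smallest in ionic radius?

Work out protons and electrons: Ti⁴⁺ has 18 e⁻ (Z=22), Zr⁴⁺ has 36 e⁻ (Z=40), Y³⁺ has 36 e⁻ (Z=39), Sr²⁺ has 36 e⁻ (Z=38), Ba²⁺ has 54 e⁻ (Z=56), Cs⁺ has 54 e⁻ (Z=55). Ti⁴⁺ < Zr⁴⁺ (same group, period 4 vs 5); Zr⁴⁺ < Y³⁺ (isoelectronic, higher Z=40 is smaller); Y³⁺ < Sr²⁺ (both 36 e⁻, Z=39>38); Sr²⁺ < Ba²⁺ (same group, 1 shell fewer); Ba²⁺ < Cs⁺ (isoelectronic, higher Z=56 is smaller).
Ordering: Ti⁴⁺ < Zr⁴⁺ < Y³⁺ < Sr²⁺ < Ba²⁺ < Cs⁺. The fourth smallest is Sr²⁺.

Sr²⁺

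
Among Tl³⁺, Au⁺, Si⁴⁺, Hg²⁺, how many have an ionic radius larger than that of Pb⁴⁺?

First list Z and electron count for each: Si⁴⁺ (Z=14, 10 e⁻), Pb⁴⁺ (Z=82, 78 e⁻), Tl³⁺ (Z=81, 78 e⁻), Hg²⁺ (Z=80, 78 e⁻), Au⁺ (Z=79, 78 e⁻). Si⁴⁺ < Pb⁴⁺ (same group, period 3 vs 6); Pb⁴⁺ < Tl³⁺ (both 78 e⁻, Z=82>81); Tl³⁺ < Hg²⁺ (both 78 e⁻, Z=81>80); Hg²⁺ < Au⁺ (both 78 e⁻, Z=80>79).
Ordering all of them (including Pb⁴⁺) by radius gives Si⁴⁺ < Pb⁴⁺ < Tl³⁺ < Hg²⁺ < Au⁺. That's 3.

3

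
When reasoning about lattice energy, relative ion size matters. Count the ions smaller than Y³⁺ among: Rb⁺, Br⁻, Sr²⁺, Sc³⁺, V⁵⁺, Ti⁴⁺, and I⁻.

Tabulating Z and e⁻: V⁵⁺ (Z=23, 18 e⁻), Ti⁴⁺ (Z=22, 18 e⁻), Sc³⁺ (Z=21, 18 e⁻), Y³⁺ (Z=39, 36 e⁻), Sr²⁺ (Z=38, 36 e⁻), Rb⁺ (Z=37, 36 e⁻), Br⁻ (Z=35, 36 e⁻), I⁻ (Z=53, 54 e⁻). V⁵⁺ < Ti⁴⁺ (isoelectronic, higher Z=23 is smaller); Ti⁴⁺ < Sc³⁺ (both 18 e⁻, Z=22>21); Sc³⁺ < Y³⁺ (same group, 1 shell fewer); Y³⁺ < Sr²⁺ (both 36 e⁻, Z=39>38); Sr²⁺ < Rb⁺ (both 36 e⁻, Z=38>37); Rb⁺ < Br⁻ (both 36 e⁻, Z=37>35); Br⁻ < I⁻ (same group, period 4 vs 5).
Relative to Y³⁺, the ions that are smaller are V⁵⁺, Ti⁴⁺, Sc³⁺. That's 3.

3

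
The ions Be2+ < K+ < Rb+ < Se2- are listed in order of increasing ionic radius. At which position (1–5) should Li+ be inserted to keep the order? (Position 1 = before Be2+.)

2

Work out protons and electrons: Be2+ (Z=4, 2 e⁻), Li+ (Z=3, 2 e⁻), K+ (Z=19, 18 e⁻), Rb+ (Z=37, 36 e⁻), Se2- (Z=34, 36 e⁻). Be2+ < Li+ (isoelectronic, higher Z=4 is smaller); Li+ < K+ (same group, period 2 vs 4); K+ < Rb+ (same group, 1 shell fewer); Rb+ < Se2- (isoelectronic, higher Z=37 is smaller).
Putting Li+ in gives Be2+ < Li+ < K+ < Rb+ < Se2-; it lands at slot 2.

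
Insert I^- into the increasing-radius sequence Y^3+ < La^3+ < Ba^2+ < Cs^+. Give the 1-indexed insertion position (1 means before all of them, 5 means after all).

Y^3+ (Z=39, 36 e⁻), La^3+ (Z=57, 54 e⁻), Ba^2+ (Z=56, 54 e⁻), Cs^+ (Z=55, 54 e⁻), I^- (Z=53, 54 e⁻). Y^3+ < La^3+ (same group, 1 shell fewer); La^3+ < Ba^2+ (isoelectronic, higher Z=57 is smaller); Ba^2+ < Cs^+ (isoelectronic, higher Z=56 is smaller); Cs^+ < I^- (both 54 e⁻, Z=55>53).
Merged order: Y^3+ < La^3+ < Ba^2+ < Cs^+ < I^- — I^- is number 5.

5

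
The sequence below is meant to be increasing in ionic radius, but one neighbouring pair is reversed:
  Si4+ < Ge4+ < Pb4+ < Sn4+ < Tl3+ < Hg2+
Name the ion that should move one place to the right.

The pair Pb4+, Sn4+ is the wrong way round — same group and charge — period 5 sits above period 6, so Sn4+ is smaller. All other adjacent pairs agree with periodic trends, so Pb4+ is the misplaced ion.

Pb4+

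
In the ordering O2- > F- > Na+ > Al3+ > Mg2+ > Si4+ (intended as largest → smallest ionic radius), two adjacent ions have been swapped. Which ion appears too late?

Check each adjacent pair. Al3+ and Mg2+ are reversed: they are isoelectronic (10 e⁻) and Al has more protons than Mg (13 vs 12), making Al3+ smaller. No other neighbouring pair contradicts the periodic trends, so Mg2+ is the ion listed too late.

Mg2+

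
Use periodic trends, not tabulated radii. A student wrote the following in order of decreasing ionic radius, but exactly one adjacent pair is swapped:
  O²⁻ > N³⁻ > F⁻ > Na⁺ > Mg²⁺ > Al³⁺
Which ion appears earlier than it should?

Compare adjacent ions: O²⁻ and N³⁻ share 10 electrons; the higher nuclear charge on O (Z=8) contracts it more, so O²⁻ < N³⁻ — yet in this decreasing list O²⁻ sits before N³⁻. Nothing else is reversed, so O²⁻ should move one place to the right.

O²⁻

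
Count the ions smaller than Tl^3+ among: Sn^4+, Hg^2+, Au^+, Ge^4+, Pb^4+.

3

First list Z and electron count for each: Ge^4+ (Z=32, 28 e⁻), Sn^4+ (Z=50, 46 e⁻), Pb^4+ (Z=82, 78 e⁻), Tl^3+ (Z=81, 78 e⁻), Hg^2+ (Z=80, 78 e⁻), Au^+ (Z=79, 78 e⁻). Ge^4+ < Sn^4+ (same group, 1 shell fewer); Sn^4+ < Pb^4+ (same group, 1 shell fewer); Pb^4+ < Tl^3+ (both 78 e⁻, Z=82>81); Tl^3+ < Hg^2+ (both 78 e⁻, Z=81>80); Hg^2+ < Au^+ (isoelectronic, higher Z=80 is smaller).
Overall: Ge^4+ < Sn^4+ < Pb^4+ < Tl^3+ < Hg^2+ < Au^+. Tl^3+ has 3 below it and 2 above. So 3 are smaller.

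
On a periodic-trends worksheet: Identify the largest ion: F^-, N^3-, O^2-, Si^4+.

N^3-

All of these have 10 electrons (isoelectronic). With the same electron cloud, the ion with the most protons pulls it in tightest. Nuclear charges: Si^4+ (Z=14), F^- (Z=9), O^2- (Z=8), N^3- (Z=7). Highest Z is smallest.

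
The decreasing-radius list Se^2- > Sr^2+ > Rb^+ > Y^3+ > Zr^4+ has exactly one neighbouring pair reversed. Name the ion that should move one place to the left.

Rb^+

Check each adjacent pair. Sr^2+ and Rb^+ are reversed: they are isoelectronic (36 e⁻) and Sr has more protons than Rb (38 vs 37), making Sr^2+ smaller. No other neighbouring pair contradicts the periodic trends, so Rb^+ is the ion listed too late.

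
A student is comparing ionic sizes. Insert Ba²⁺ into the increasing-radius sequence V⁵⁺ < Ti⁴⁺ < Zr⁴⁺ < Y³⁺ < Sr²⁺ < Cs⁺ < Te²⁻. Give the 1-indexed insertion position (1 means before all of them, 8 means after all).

First list Z and electron count for each: V⁵⁺: 18 e⁻, Z=23, Ti⁴⁺: 18 e⁻, Z=22, Zr⁴⁺: 36 e⁻, Z=40, Y³⁺: 36 e⁻, Z=39, Sr²⁺: 36 e⁻, Z=38, Ba²⁺: 54 e⁻, Z=56, Cs⁺: 54 e⁻, Z=55, Te²⁻: 54 e⁻, Z=52. V⁵⁺ < Ti⁴⁺ (both 18 e⁻, Z=23>22); Ti⁴⁺ < Zr⁴⁺ (same group, period 4 vs 5); Zr⁴⁺ < Y³⁺ (both 36 e⁻, Z=40>39); Y³⁺ < Sr²⁺ (isoelectronic, higher Z=39 is smaller); Sr²⁺ < Ba²⁺ (same group, period 5 vs 6); Ba²⁺ < Cs⁺ (both 54 e⁻, Z=56>55); Cs⁺ < Te²⁻ (isoelectronic, higher Z=55 is smaller).
With Ba²⁺ included the full order is V⁵⁺ < Ti⁴⁺ < Zr⁴⁺ < Y³⁺ < Sr²⁺ < Ba²⁺ < Cs⁺ < Te²⁻, so it takes position 6.

6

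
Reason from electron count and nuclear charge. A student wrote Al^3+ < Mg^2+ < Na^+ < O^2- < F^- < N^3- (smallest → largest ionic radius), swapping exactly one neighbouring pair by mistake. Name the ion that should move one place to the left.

Scanning neighbour by neighbour, only O^2-/F^- violates a trend: F^- and O^2- share 10 electrons; the higher nuclear charge on F (Z=9) contracts it more, so F^- < O^2-. That makes F^- the one sitting a position late relative to where it belongs.

F^-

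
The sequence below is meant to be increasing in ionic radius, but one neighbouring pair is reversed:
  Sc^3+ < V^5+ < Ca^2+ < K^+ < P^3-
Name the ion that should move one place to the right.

Sc^3+

The pair Sc^3+, V^5+ is the wrong way round — both have 18 electrons but Z(V)=23 > Z(Sc)=21, so V^5+ should be the smaller of the two. All other adjacent pairs agree with periodic trends, so Sc^3+ is the misplaced ion.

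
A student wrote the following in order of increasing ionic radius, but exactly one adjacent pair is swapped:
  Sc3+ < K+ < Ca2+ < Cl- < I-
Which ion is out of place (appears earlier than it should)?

K+

Scanning neighbour by neighbour, only K+/Ca2+ violates a trend: Ca2+ and K+ share 18 electrons; the higher nuclear charge on Ca (Z=20) contracts it more, so Ca2+ < K+. That makes K+ the one sitting a position early relative to where it belongs.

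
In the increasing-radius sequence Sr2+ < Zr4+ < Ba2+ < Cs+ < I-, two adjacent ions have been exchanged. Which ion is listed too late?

Compare adjacent ions: both have 36 electrons but Z(Zr)=40 > Z(Sr)=38, so Zr4+ should be the smaller of the two — yet in this increasing list Sr2+ sits before Zr4+. Nothing else is reversed, so Zr4+ should move one place to the left.

Zr4+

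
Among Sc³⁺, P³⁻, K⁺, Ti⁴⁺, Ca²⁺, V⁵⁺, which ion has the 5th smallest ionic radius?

K⁺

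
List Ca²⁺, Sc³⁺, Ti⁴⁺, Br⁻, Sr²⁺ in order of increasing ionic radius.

Ti⁴⁺ < Sc³⁺ < Ca²⁺ < Sr²⁺ < Br⁻

Ti⁴⁺ (Z=22, 18 e⁻), Sc³⁺ (Z=21, 18 e⁻), Ca²⁺ (Z=20, 18 e⁻), Sr²⁺ (Z=38, 36 e⁻), Br⁻ (Z=35, 36 e⁻). Ti⁴⁺ < Sc³⁺ (both 18 e⁻, Z=22>21); Sc³⁺ < Ca²⁺ (isoelectronic, higher Z=21 is smaller); Ca²⁺ < Sr²⁺ (same group, period 4 vs 5); Sr²⁺ < Br⁻ (isoelectronic, higher Z=38 is smaller).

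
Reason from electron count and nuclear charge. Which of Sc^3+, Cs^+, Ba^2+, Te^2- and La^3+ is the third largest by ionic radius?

Ba^2+

Sc^3+ (Z=21, 18 e⁻), La^3+ (Z=57, 54 e⁻), Ba^2+ (Z=56, 54 e⁻), Cs^+ (Z=55, 54 e⁻), Te^2- (Z=52, 54 e⁻). Sc^3+ < La^3+ (same group, 2 shells fewer); La^3+ < Ba^2+ (both 54 e⁻, Z=57>56); Ba^2+ < Cs^+ (both 54 e⁻, Z=56>55); Cs^+ < Te^2- (both 54 e⁻, Z=55>52).
So the order is Sc^3+ < La^3+ < Ba^2+ < Cs^+ < Te^2-; the 3rd-largest ion is Ba^2+.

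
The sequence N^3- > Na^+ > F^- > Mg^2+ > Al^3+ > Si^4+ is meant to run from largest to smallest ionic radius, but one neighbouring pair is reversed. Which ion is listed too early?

Na^+

Compare adjacent ions: both have 10 electrons but Z(Na)=11 > Z(F)=9, so Na^+ should be the smaller of the two — yet in this decreasing list Na^+ sits before F^-. Nothing else is reversed, so Na^+ should move one place to the right.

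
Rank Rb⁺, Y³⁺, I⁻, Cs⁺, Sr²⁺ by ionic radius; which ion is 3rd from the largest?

Tabulating Z and e⁻: Y³⁺ (Z=39, 36 e⁻), Sr²⁺ (Z=38, 36 e⁻), Rb⁺ (Z=37, 36 e⁻), Cs⁺ (Z=55, 54 e⁻), I⁻ (Z=53, 54 e⁻). Y³⁺ < Sr²⁺ (isoelectronic, higher Z=39 is smaller); Sr²⁺ < Rb⁺ (isoelectronic, higher Z=38 is smaller); Rb⁺ < Cs⁺ (same group, period 5 vs 6); Cs⁺ < I⁻ (isoelectronic, higher Z=55 is smaller).
That gives Y³⁺ < Sr²⁺ < Rb⁺ < Cs⁺ < I⁻. From the largest end, number 3 is Rb⁺.

Rb⁺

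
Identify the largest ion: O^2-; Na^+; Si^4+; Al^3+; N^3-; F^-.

Each ion has 10 electrons. The ranking follows nuclear charge in reverse — greater Z gives a smaller radius. Si^4+ (Z=14), Al^3+ (Z=13), Na^+ (Z=11), F^- (Z=9), O^2- (Z=8), N^3- (Z=7).

N^3-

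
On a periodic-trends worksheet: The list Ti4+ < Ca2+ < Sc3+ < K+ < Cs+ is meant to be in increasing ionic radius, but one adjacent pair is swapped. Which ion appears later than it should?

The pair Ca2+, Sc3+ is the wrong way round — Sc3+ and Ca2+ share 18 electrons; the higher nuclear charge on Sc (Z=21) contracts it more, so Sc3+ < Ca2+. All other adjacent pairs agree with periodic trends, so Sc3+ is the misplaced ion.

Sc3+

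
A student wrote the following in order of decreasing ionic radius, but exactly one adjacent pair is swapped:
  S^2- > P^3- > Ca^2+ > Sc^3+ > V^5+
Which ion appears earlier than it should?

S^2-

The pair S^2-, P^3- is the wrong way round — both have 18 electrons but Z(S)=16 > Z(P)=15, so S^2- should be the smaller of the two. All other adjacent pairs agree with periodic trends, so S^2- is the misplaced ion.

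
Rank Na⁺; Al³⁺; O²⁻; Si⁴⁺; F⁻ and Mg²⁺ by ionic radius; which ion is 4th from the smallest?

Na⁺

Each ion has 10 electrons. The ranking follows nuclear charge in reverse — greater Z gives a smaller radius. Si⁴⁺ (Z=14), Al³⁺ (Z=13), Mg²⁺ (Z=12), Na⁺ (Z=11), F⁻ (Z=9), O²⁻ (Z=8).
Ordering: Si⁴⁺ < Al³⁺ < Mg²⁺ < Na⁺ < F⁻ < O²⁻. The 4th smallest is Na⁺.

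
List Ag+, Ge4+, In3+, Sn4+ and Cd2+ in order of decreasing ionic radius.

Work out protons and electrons: Ge4+ (Z=32, 28 e⁻), Sn4+ (Z=50, 46 e⁻), In3+ (Z=49, 46 e⁻), Cd2+ (Z=48, 46 e⁻), Ag+ (Z=47, 46 e⁻). Ge4+ < Sn4+ (same group, 1 shell fewer); Sn4+ < In3+ (both 46 e⁻, Z=50>49); In3+ < Cd2+ (both 46 e⁻, Z=49>48); Cd2+ < Ag+ (isoelectronic, higher Z=48 is smaller).

Ag+ > Cd2+ > In3+ > Sn4+ > Ge4+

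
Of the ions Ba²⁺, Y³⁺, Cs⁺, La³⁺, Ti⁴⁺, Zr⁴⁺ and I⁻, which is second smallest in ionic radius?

Electron counts and nuclear charges: Ti⁴⁺ (Z=22, 18 e⁻), Zr⁴⁺ (Z=40, 36 e⁻), Y³⁺ (Z=39, 36 e⁻), La³⁺ (Z=57, 54 e⁻), Ba²⁺ (Z=56, 54 e⁻), Cs⁺ (Z=55, 54 e⁻), I⁻ (Z=53, 54 e⁻). Ti⁴⁺ < Zr⁴⁺ (same group, period 4 vs 5); Zr⁴⁺ < Y³⁺ (both 36 e⁻, Z=40>39); Y³⁺ < La³⁺ (same group, 1 shell fewer); La³⁺ < Ba²⁺ (both 54 e⁻, Z=57>56); Ba²⁺ < Cs⁺ (isoelectronic, higher Z=56 is smaller); Cs⁺ < I⁻ (both 54 e⁻, Z=55>53).
Full ascending order: Ti⁴⁺ < Zr⁴⁺ < Y³⁺ < La³⁺ < Ba²⁺ < Cs⁺ < I⁻. Counting from the smallest, position 2 is Zr⁴⁺.

Zr⁴⁺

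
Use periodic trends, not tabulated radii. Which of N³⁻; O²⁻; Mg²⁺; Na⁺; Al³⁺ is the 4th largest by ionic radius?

Each ion has 10 electrons. The ranking follows nuclear charge in reverse — greater Z gives a smaller radius. Al³⁺ (Z=13), Mg²⁺ (Z=12), Na⁺ (Z=11), O²⁻ (Z=8), N³⁻ (Z=7).
Ordering: Al³⁺ < Mg²⁺ < Na⁺ < O²⁻ < N³⁻. The 4th largest is Mg²⁺.

Mg²⁺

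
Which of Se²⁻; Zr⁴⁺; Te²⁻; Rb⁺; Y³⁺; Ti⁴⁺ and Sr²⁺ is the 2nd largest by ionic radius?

Work out protons and electrons: Ti⁴⁺ (Z=22, 18 e⁻), Zr⁴⁺ (Z=40, 36 e⁻), Y³⁺ (Z=39, 36 e⁻), Sr²⁺ (Z=38, 36 e⁻), Rb⁺ (Z=37, 36 e⁻), Se²⁻ (Z=34, 36 e⁻), Te²⁻ (Z=52, 54 e⁻). Ti⁴⁺ < Zr⁴⁺ (same group, 1 shell fewer); Zr⁴⁺ < Y³⁺ (both 36 e⁻, Z=40>39); Y³⁺ < Sr²⁺ (isoelectronic, higher Z=39 is smaller); Sr²⁺ < Rb⁺ (both 36 e⁻, Z=38>37); Rb⁺ < Se²⁻ (both 36 e⁻, Z=37>34); Se²⁻ < Te²⁻ (same group, 1 shell fewer).
So the order is Ti⁴⁺ < Zr⁴⁺ < Y³⁺ < Sr²⁺ < Rb⁺ < Se²⁻ < Te²⁻; the 2nd-largest ion is Se²⁻.

Se²⁻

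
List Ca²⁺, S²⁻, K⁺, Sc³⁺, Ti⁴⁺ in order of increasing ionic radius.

These species are isoelectronic with 18 electrons. The only difference is the number of protons: Ti⁴⁺ (Z=22), Sc³⁺ (Z=21), Ca²⁺ (Z=20), K⁺ (Z=19), S²⁻ (Z=16). The strongest nuclear pull (Ti⁴⁺) gives the smallest ion.

Ti⁴⁺ < Sc³⁺ < Ca²⁺ < K⁺ < S²⁻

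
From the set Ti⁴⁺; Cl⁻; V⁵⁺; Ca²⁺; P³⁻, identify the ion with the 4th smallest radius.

Cl⁻

Each ion has 18 electrons. The ranking follows nuclear charge in reverse — greater Z gives a smaller radius. V⁵⁺ (Z=23), Ti⁴⁺ (Z=22), Ca²⁺ (Z=20), Cl⁻ (Z=17), P³⁻ (Z=15).
Full ascending order: V⁵⁺ < Ti⁴⁺ < Ca²⁺ < Cl⁻ < P³⁻. Counting from the smallest, position 4 is Cl⁻.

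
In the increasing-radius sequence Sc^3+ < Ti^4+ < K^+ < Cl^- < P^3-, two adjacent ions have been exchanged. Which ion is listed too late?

Compare adjacent ions: they are isoelectronic (18 e⁻) and Ti has more protons than Sc (22 vs 21), making Ti^4+ smaller — yet in this increasing list Sc^3+ sits before Ti^4+. Nothing else is reversed, so Ti^4+ should move one place to the left.

Ti^4+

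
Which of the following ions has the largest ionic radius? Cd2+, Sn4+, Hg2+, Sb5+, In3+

Hg2+

First list Z and electron count for each: Sb5+ (Z=51, 46 e⁻), Sn4+ (Z=50, 46 e⁻), In3+ (Z=49, 46 e⁻), Cd2+ (Z=48, 46 e⁻), Hg2+ (Z=80, 78 e⁻). Sb5+ < Sn4+ (isoelectronic, higher Z=51 is smaller); Sn4+ < In3+ (both 46 e⁻, Z=50>49); In3+ < Cd2+ (isoelectronic, higher Z=49 is smaller); Cd2+ < Hg2+ (same group, 1 shell fewer).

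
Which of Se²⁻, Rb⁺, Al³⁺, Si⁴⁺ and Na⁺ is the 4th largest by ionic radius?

Al³⁺

Si⁴⁺ has 10 e⁻ (Z=14), Al³⁺ has 10 e⁻ (Z=13), Na⁺ has 10 e⁻ (Z=11), Rb⁺ has 36 e⁻ (Z=37), Se²⁻ has 36 e⁻ (Z=34). Si⁴⁺ < Al³⁺ (isoelectronic, higher Z=14 is smaller); Al³⁺ < Na⁺ (isoelectronic, higher Z=13 is smaller); Na⁺ < Rb⁺ (same group, period 3 vs 5); Rb⁺ < Se²⁻ (isoelectronic, higher Z=37 is smaller).
So the order is Si⁴⁺ < Al³⁺ < Na⁺ < Rb⁺ < Se²⁻; the 4th-largest ion is Al³⁺.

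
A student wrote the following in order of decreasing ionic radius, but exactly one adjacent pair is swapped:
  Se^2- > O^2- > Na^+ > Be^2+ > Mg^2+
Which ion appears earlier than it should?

The pair Be^2+, Mg^2+ is the wrong way round — same group and charge — period 2 sits above period 3, so Be^2+ is smaller. All other adjacent pairs agree with periodic trends, so Be^2+ is the misplaced ion.

Be^2+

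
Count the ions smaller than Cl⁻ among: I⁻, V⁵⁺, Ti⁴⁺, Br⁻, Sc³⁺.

3

V⁵⁺ has 18 e⁻ (Z=23), Ti⁴⁺ has 18 e⁻ (Z=22), Sc³⁺ has 18 e⁻ (Z=21), Cl⁻ has 18 e⁻ (Z=17), Br⁻ has 36 e⁻ (Z=35), I⁻ has 54 e⁻ (Z=53). V⁵⁺ < Ti⁴⁺ (both 18 e⁻, Z=23>22); Ti⁴⁺ < Sc³⁺ (both 18 e⁻, Z=22>21); Sc³⁺ < Cl⁻ (isoelectronic, higher Z=21 is smaller); Cl⁻ < Br⁻ (same group, period 3 vs 4); Br⁻ < I⁻ (same group, 1 shell fewer).
Overall: V⁵⁺ < Ti⁴⁺ < Sc³⁺ < Cl⁻ < Br⁻ < I⁻. Cl⁻ has 3 below it and 2 above. Count: 3.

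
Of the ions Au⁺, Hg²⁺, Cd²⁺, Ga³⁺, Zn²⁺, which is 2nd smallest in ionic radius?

First list Z and electron count for each: Ga³⁺ (Z=31, 28 e⁻), Zn²⁺ (Z=30, 28 e⁻), Cd²⁺ (Z=48, 46 e⁻), Hg²⁺ (Z=80, 78 e⁻), Au⁺ (Z=79, 78 e⁻). Ga³⁺ < Zn²⁺ (both 28 e⁻, Z=31>30); Zn²⁺ < Cd²⁺ (same group, 1 shell fewer); Cd²⁺ < Hg²⁺ (same group, period 5 vs 6); Hg²⁺ < Au⁺ (both 78 e⁻, Z=80>79).
Full ascending order: Ga³⁺ < Zn²⁺ < Cd²⁺ < Hg²⁺ < Au⁺. Counting from the smallest, position 2 is Zn²⁺.

Zn²⁺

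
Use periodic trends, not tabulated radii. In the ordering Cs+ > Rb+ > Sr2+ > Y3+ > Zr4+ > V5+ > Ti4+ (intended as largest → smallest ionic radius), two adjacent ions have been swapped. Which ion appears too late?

Ti4+

Scanning neighbour by neighbour, only V5+/Ti4+ violates a trend: both have 18 electrons but Z(V)=23 > Z(Ti)=22, so V5+ should be the smaller of the two. That makes Ti4+ the one sitting a position late relative to where it belongs.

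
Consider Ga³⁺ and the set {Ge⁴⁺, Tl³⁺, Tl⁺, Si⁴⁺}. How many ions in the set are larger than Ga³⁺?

2

Si⁴⁺ (Z=14, 10 e⁻), Ge⁴⁺ (Z=32, 28 e⁻), Ga³⁺ (Z=31, 28 e⁻), Tl³⁺ (Z=81, 78 e⁻), Tl⁺ (Z=81, 80 e⁻). Si⁴⁺ < Ge⁴⁺ (same group, period 3 vs 4); Ge⁴⁺ < Ga³⁺ (both 28 e⁻, Z=32>31); Ga³⁺ < Tl³⁺ (same group, period 4 vs 6); Tl³⁺ < Tl⁺ (higher charge on the same element).
Placing each against Ga³⁺: smaller — Si⁴⁺, Ge⁴⁺; larger — Tl³⁺, Tl⁺. Count: 2.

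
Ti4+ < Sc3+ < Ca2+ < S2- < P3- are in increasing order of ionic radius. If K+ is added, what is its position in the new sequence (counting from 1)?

4

These species are isoelectronic with 18 electrons. The only difference is the number of protons: Ti4+ (Z=22), Sc3+ (Z=21), Ca2+ (Z=20), K+ (Z=19), S2- (Z=16), P3- (Z=15). The strongest nuclear pull (Ti4+) gives the smallest ion.
With K+ included the full order is Ti4+ < Sc3+ < Ca2+ < K+ < S2- < P3-, so it takes position 4.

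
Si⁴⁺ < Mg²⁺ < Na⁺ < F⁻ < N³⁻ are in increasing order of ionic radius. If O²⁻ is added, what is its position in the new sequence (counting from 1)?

Each ion has 10 electrons. The ranking follows nuclear charge in reverse — greater Z gives a smaller radius. Si⁴⁺ (Z=14), Mg²⁺ (Z=12), Na⁺ (Z=11), F⁻ (Z=9), O²⁻ (Z=8), N³⁻ (Z=7).
With O²⁻ included the full order is Si⁴⁺ < Mg²⁺ < Na⁺ < F⁻ < O²⁻ < N³⁻, so it takes position 5.

5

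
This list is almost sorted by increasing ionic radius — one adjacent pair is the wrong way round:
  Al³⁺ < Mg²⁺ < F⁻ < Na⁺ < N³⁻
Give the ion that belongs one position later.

Compare adjacent ions: they are isoelectronic (10 e⁻) and Na has more protons than F (11 vs 9), making Na⁺ smaller — yet in this increasing list F⁻ sits before Na⁺. Nothing else is reversed, so F⁻ should move one place to the right.

F⁻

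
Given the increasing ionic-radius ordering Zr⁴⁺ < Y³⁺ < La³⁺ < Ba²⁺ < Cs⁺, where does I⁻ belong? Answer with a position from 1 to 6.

Work out protons and electrons: Zr⁴⁺: 36 e⁻, Z=40, Y³⁺: 36 e⁻, Z=39, La³⁺: 54 e⁻, Z=57, Ba²⁺: 54 e⁻, Z=56, Cs⁺: 54 e⁻, Z=55, I⁻: 54 e⁻, Z=53. Zr⁴⁺ < Y³⁺ (isoelectronic, higher Z=40 is smaller); Y³⁺ < La³⁺ (same group, 1 shell fewer); La³⁺ < Ba²⁺ (both 54 e⁻, Z=57>56); Ba²⁺ < Cs⁺ (both 54 e⁻, Z=56>55); Cs⁺ < I⁻ (isoelectronic, higher Z=55 is smaller).
Putting I⁻ in gives Zr⁴⁺ < Y³⁺ < La³⁺ < Ba²⁺ < Cs⁺ < I⁻; it lands at slot 6.

6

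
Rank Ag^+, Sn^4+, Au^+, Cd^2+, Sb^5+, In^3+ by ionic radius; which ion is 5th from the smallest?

Ag^+

Tabulating Z and e⁻: Sb^5+ has 46 e⁻ (Z=51), Sn^4+ has 46 e⁻ (Z=50), In^3+ has 46 e⁻ (Z=49), Cd^2+ has 46 e⁻ (Z=48), Ag^+ has 46 e⁻ (Z=47), Au^+ has 78 e⁻ (Z=79). Sb^5+ < Sn^4+ (both 46 e⁻, Z=51>50); Sn^4+ < In^3+ (isoelectronic, higher Z=50 is smaller); In^3+ < Cd^2+ (both 46 e⁻, Z=49>48); Cd^2+ < Ag^+ (both 46 e⁻, Z=48>47); Ag^+ < Au^+ (same group, 1 shell fewer).
That gives Sb^5+ < Sn^4+ < In^3+ < Cd^2+ < Ag^+ < Au^+. From the smallest end, number 5 is Ag^+.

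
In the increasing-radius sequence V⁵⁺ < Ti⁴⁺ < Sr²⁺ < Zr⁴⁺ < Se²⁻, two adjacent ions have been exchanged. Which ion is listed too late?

The pair Sr²⁺, Zr⁴⁺ is the wrong way round — they are isoelectronic (36 e⁻) and Zr has more protons than Sr (40 vs 38), making Zr⁴⁺ smaller. All other adjacent pairs agree with periodic trends, so Zr⁴⁺ is the misplaced ion.

Zr⁴⁺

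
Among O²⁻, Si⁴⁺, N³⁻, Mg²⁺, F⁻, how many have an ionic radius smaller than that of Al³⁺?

1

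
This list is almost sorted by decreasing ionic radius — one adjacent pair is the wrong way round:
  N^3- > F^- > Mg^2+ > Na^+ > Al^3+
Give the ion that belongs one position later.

Scanning neighbour by neighbour, only Mg^2+/Na^+ violates a trend: both have 10 electrons but Z(Mg)=12 > Z(Na)=11, so Mg^2+ should be the smaller of the two. That makes Mg^2+ the one sitting a position early relative to where it belongs.

Mg^2+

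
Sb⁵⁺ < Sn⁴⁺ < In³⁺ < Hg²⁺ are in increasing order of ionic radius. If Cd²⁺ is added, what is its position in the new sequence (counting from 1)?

Electron counts and nuclear charges: Sb⁵⁺: 46 e⁻, Z=51, Sn⁴⁺: 46 e⁻, Z=50, In³⁺: 46 e⁻, Z=49, Cd²⁺: 46 e⁻, Z=48, Hg²⁺: 78 e⁻, Z=80. Sb⁵⁺ < Sn⁴⁺ (both 46 e⁻, Z=51>50); Sn⁴⁺ < In³⁺ (isoelectronic, higher Z=50 is smaller); In³⁺ < Cd²⁺ (isoelectronic, higher Z=49 is smaller); Cd²⁺ < Hg²⁺ (same group, 1 shell fewer).
Putting Cd²⁺ in gives Sb⁵⁺ < Sn⁴⁺ < In³⁺ < Cd²⁺ < Hg²⁺; it lands at slot 4.

4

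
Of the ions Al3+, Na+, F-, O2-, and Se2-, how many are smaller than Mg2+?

1

Tabulating Z and e⁻: Al3+ (Z=13, 10 e⁻), Mg2+ (Z=12, 10 e⁻), Na+ (Z=11, 10 e⁻), F- (Z=9, 10 e⁻), O2- (Z=8, 10 e⁻), Se2- (Z=34, 36 e⁻). Al3+ < Mg2+ (isoelectronic, higher Z=13 is smaller); Mg2+ < Na+ (isoelectronic, higher Z=12 is smaller); Na+ < F- (both 10 e⁻, Z=11>9); F- < O2- (both 10 e⁻, Z=9>8); O2- < Se2- (same group, 2 shells fewer).
Ordering all of them (including Mg2+) by radius gives Al3+ < Mg2+ < Na+ < F- < O2- < Se2-. So 1 is smaller.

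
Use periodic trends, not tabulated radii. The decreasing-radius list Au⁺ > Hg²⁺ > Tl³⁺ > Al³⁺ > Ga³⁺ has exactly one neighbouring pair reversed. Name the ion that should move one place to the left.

Compare adjacent ions: same group and charge — period 3 sits above period 4, so Al³⁺ is smaller — yet in this decreasing list Al³⁺ sits before Ga³⁺. Nothing else is reversed, so Ga³⁺ should move one place to the left.

Ga³⁺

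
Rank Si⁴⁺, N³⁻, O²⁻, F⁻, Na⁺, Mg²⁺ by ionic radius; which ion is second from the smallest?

Mg²⁺

All of these have 10 electrons (isoelectronic). With the same electron cloud, the ion with the most protons pulls it in tightest. Nuclear charges: Si⁴⁺ (Z=14), Mg²⁺ (Z=12), Na⁺ (Z=11), F⁻ (Z=9), O²⁻ (Z=8), N³⁻ (Z=7). Highest Z is smallest.
Ordering: Si⁴⁺ < Mg²⁺ < Na⁺ < F⁻ < O²⁻ < N³⁻. The second smallest is Mg²⁺.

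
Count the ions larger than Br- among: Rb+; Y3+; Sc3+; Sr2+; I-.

1

Work out protons and electrons: Sc3+: 18 e⁻, Z=21, Y3+: 36 e⁻, Z=39, Sr2+: 36 e⁻, Z=38, Rb+: 36 e⁻, Z=37, Br-: 36 e⁻, Z=35, I-: 54 e⁻, Z=53. Sc3+ < Y3+ (same group, 1 shell fewer); Y3+ < Sr2+ (isoelectronic, higher Z=39 is smaller); Sr2+ < Rb+ (isoelectronic, higher Z=38 is smaller); Rb+ < Br- (both 36 e⁻, Z=37>35); Br- < I- (same group, 1 shell fewer).
Relative to Br-, the ions that are larger are I-. So 1 is larger.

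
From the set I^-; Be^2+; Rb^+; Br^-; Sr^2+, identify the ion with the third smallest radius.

Rb^+

First list Z and electron count for each: Be^2+ (Z=4, 2 e⁻), Sr^2+ (Z=38, 36 e⁻), Rb^+ (Z=37, 36 e⁻), Br^- (Z=35, 36 e⁻), I^- (Z=53, 54 e⁻). Be^2+ < Sr^2+ (same group, period 2 vs 5); Sr^2+ < Rb^+ (both 36 e⁻, Z=38>37); Rb^+ < Br^- (both 36 e⁻, Z=37>35); Br^- < I^- (same group, 1 shell fewer).
Full ascending order: Be^2+ < Sr^2+ < Rb^+ < Br^- < I^-. Counting from the smallest, position 3 is Rb^+.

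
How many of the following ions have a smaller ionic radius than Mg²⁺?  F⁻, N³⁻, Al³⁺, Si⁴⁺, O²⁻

These species are isoelectronic with 10 electrons. The only difference is the number of protons: Si⁴⁺ (Z=14), Al³⁺ (Z=13), Mg²⁺ (Z=12), F⁻ (Z=9), O²⁻ (Z=8), N³⁻ (Z=7). The strongest nuclear pull (Si⁴⁺) gives the smallest ion.
Placing each against Mg²⁺: smaller — Si⁴⁺, Al³⁺; larger — F⁻, O²⁻, N³⁻. So 2 are smaller.

2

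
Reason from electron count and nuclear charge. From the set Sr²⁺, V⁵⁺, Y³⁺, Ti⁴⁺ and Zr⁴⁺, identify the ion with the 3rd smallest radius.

Tabulating Z and e⁻: V⁵⁺ has 18 e⁻ (Z=23), Ti⁴⁺ has 18 e⁻ (Z=22), Zr⁴⁺ has 36 e⁻ (Z=40), Y³⁺ has 36 e⁻ (Z=39), Sr²⁺ has 36 e⁻ (Z=38). V⁵⁺ < Ti⁴⁺ (both 18 e⁻, Z=23>22); Ti⁴⁺ < Zr⁴⁺ (same group, period 4 vs 5); Zr⁴⁺ < Y³⁺ (both 36 e⁻, Z=40>39); Y³⁺ < Sr²⁺ (both 36 e⁻, Z=39>38).
Ordering: V⁵⁺ < Ti⁴⁺ < Zr⁴⁺ < Y³⁺ < Sr²⁺. The 3rd smallest is Zr⁴⁺.

Zr⁴⁺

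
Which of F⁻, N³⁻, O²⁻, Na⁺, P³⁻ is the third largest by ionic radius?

O²⁻

Work out protons and electrons: Na⁺: 10 e⁻, Z=11, F⁻: 10 e⁻, Z=9, O²⁻: 10 e⁻, Z=8, N³⁻: 10 e⁻, Z=7, P³⁻: 18 e⁻, Z=15. Na⁺ < F⁻ (isoelectronic, higher Z=11 is smaller); F⁻ < O²⁻ (both 10 e⁻, Z=9>8); O²⁻ < N³⁻ (isoelectronic, higher Z=8 is smaller); N³⁻ < P³⁻ (same group, 1 shell fewer).
Ordering: Na⁺ < F⁻ < O²⁻ < N³⁻ < P³⁻. The third largest is O²⁻.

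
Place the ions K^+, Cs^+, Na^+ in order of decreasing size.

All are in the same group with charge +1. Radius grows down the group as n (the outermost shell) increases.

Cs^+ > K^+ > Na^+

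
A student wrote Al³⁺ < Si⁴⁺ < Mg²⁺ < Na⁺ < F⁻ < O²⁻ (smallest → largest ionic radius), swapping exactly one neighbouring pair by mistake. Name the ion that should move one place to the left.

Si⁴⁺

The pair Al³⁺, Si⁴⁺ is the wrong way round — they are isoelectronic (10 e⁻) and Si has more protons than Al (14 vs 13), making Si⁴⁺ smaller. All other adjacent pairs agree with periodic trends, so Si⁴⁺ is the misplaced ion.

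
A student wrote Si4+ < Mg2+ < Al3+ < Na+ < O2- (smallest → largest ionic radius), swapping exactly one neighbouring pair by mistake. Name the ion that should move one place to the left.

Compare adjacent ions: both have 10 electrons but Z(Al)=13 > Z(Mg)=12, so Al3+ should be the smaller of the two — yet in this increasing list Mg2+ sits before Al3+. Nothing else is reversed, so Al3+ should move one place to the left.

Al3+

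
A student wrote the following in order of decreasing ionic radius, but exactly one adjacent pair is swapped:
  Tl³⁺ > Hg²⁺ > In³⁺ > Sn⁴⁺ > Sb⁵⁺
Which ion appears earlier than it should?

The pair Tl³⁺, Hg²⁺ is the wrong way round — Tl³⁺ and Hg²⁺ share 78 electrons; the higher nuclear charge on Tl (Z=81) contracts it more, so Tl³⁺ < Hg²⁺. All other adjacent pairs agree with periodic trends, so Tl³⁺ is the misplaced ion.

Tl³⁺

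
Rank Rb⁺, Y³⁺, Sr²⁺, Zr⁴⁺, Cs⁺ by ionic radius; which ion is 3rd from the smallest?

Sr²⁺

Zr⁴⁺: 36 e⁻, Z=40, Y³⁺: 36 e⁻, Z=39, Sr²⁺: 36 e⁻, Z=38, Rb⁺: 36 e⁻, Z=37, Cs⁺: 54 e⁻, Z=55. Zr⁴⁺ < Y³⁺ (both 36 e⁻, Z=40>39); Y³⁺ < Sr²⁺ (both 36 e⁻, Z=39>38); Sr²⁺ < Rb⁺ (isoelectronic, higher Z=38 is smaller); Rb⁺ < Cs⁺ (same group, period 5 vs 6).
So the order is Zr⁴⁺ < Y³⁺ < Sr²⁺ < Rb⁺ < Cs⁺; the 3rd-smallest ion is Sr²⁺.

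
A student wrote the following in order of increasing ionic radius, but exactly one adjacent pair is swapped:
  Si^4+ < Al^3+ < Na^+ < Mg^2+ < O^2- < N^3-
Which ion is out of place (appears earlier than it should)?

Scanning neighbour by neighbour, only Na^+/Mg^2+ violates a trend: both have 10 electrons but Z(Mg)=12 > Z(Na)=11, so Mg^2+ should be the smaller of the two. That makes Na^+ the one sitting a position early relative to where it belongs.

Na^+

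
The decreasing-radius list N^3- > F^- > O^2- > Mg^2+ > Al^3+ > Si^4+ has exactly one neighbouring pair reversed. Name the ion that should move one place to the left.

Check each adjacent pair. F^- and O^2- are reversed: both have 10 electrons but Z(F)=9 > Z(O)=8, so F^- should be the smaller of the two. No other neighbouring pair contradicts the periodic trends, so O^2- is the ion listed too late.

O^2-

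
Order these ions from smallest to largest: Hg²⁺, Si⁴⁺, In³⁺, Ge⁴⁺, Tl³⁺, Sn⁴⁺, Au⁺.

Si⁴⁺ < Ge⁴⁺ < Sn⁴⁺ < In³⁺ < Tl³⁺ < Hg²⁺ < Au⁺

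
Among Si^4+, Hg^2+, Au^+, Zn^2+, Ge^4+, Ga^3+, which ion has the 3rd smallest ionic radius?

Si^4+ has 10 e⁻ (Z=14), Ge^4+ has 28 e⁻ (Z=32), Ga^3+ has 28 e⁻ (Z=31), Zn^2+ has 28 e⁻ (Z=30), Hg^2+ has 78 e⁻ (Z=80), Au^+ has 78 e⁻ (Z=79). Si^4+ < Ge^4+ (same group, period 3 vs 4); Ge^4+ < Ga^3+ (both 28 e⁻, Z=32>31); Ga^3+ < Zn^2+ (isoelectronic, higher Z=31 is smaller); Zn^2+ < Hg^2+ (same group, period 4 vs 6); Hg^2+ < Au^+ (both 78 e⁻, Z=80>79).
Ordering: Si^4+ < Ge^4+ < Ga^3+ < Zn^2+ < Hg^2+ < Au^+. The 3rd smallest is Ga^3+.

Ga^3+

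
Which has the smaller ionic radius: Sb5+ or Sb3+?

Sb5+

Same element, different charge: the more highly charged cation has fewer electrons and a greater effective nuclear charge per electron, making Sb5+ the smallest.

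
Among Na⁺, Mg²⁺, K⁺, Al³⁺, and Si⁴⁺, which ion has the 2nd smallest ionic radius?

Si⁴⁺: 10 e⁻, Z=14, Al³⁺: 10 e⁻, Z=13, Mg²⁺: 10 e⁻, Z=12, Na⁺: 10 e⁻, Z=11, K⁺: 18 e⁻, Z=19. Si⁴⁺ < Al³⁺ (isoelectronic, higher Z=14 is smaller); Al³⁺ < Mg²⁺ (isoelectronic, higher Z=13 is smaller); Mg²⁺ < Na⁺ (isoelectronic, higher Z=12 is smaller); Na⁺ < K⁺ (same group, 1 shell fewer).
So the order is Si⁴⁺ < Al³⁺ < Mg²⁺ < Na⁺ < K⁺; the 2nd-smallest ion is Al³⁺.

Al³⁺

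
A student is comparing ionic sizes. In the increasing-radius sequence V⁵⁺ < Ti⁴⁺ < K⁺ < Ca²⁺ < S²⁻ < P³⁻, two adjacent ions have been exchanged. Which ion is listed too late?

Ca²⁺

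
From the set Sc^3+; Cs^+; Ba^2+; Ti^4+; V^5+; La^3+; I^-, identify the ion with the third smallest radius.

Sc^3+

V^5+ has 18 e⁻ (Z=23), Ti^4+ has 18 e⁻ (Z=22), Sc^3+ has 18 e⁻ (Z=21), La^3+ has 54 e⁻ (Z=57), Ba^2+ has 54 e⁻ (Z=56), Cs^+ has 54 e⁻ (Z=55), I^- has 54 e⁻ (Z=53). V^5+ < Ti^4+ (isoelectronic, higher Z=23 is smaller); Ti^4+ < Sc^3+ (both 18 e⁻, Z=22>21); Sc^3+ < La^3+ (same group, period 4 vs 6); La^3+ < Ba^2+ (both 54 e⁻, Z=57>56); Ba^2+ < Cs^+ (isoelectronic, higher Z=56 is smaller); Cs^+ < I^- (both 54 e⁻, Z=55>53).
Ordering: V^5+ < Ti^4+ < Sc^3+ < La^3+ < Ba^2+ < Cs^+ < I^-. The third smallest is Sc^3+.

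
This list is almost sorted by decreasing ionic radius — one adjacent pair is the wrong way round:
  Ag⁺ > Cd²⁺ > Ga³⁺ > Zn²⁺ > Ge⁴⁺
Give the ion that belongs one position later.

Check each adjacent pair. Ga³⁺ and Zn²⁺ are reversed: they are isoelectronic (28 e⁻) and Ga has more protons than Zn (31 vs 30), making Ga³⁺ smaller. No other neighbouring pair contradicts the periodic trends, so Ga³⁺ is the ion listed too early.

Ga³⁺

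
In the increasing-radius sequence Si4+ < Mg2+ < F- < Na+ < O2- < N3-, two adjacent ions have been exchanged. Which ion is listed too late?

Na+

Compare adjacent ions: they are isoelectronic (10 e⁻) and Na has more protons than F (11 vs 9), making Na+ smaller — yet in this increasing list F- sits before Na+. Nothing else is reversed, so Na+ should move one place to the left.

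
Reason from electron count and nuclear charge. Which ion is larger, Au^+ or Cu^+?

Au^+

All are in the same group with charge +1. Radius grows down the group as n (the outermost shell) increases.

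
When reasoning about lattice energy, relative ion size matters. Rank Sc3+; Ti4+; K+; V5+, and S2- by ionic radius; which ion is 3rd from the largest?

Sc3+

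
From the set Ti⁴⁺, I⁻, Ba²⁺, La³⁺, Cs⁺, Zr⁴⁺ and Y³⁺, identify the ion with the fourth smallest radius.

La³⁺

First list Z and electron count for each: Ti⁴⁺ has 18 e⁻ (Z=22), Zr⁴⁺ has 36 e⁻ (Z=40), Y³⁺ has 36 e⁻ (Z=39), La³⁺ has 54 e⁻ (Z=57), Ba²⁺ has 54 e⁻ (Z=56), Cs⁺ has 54 e⁻ (Z=55), I⁻ has 54 e⁻ (Z=53). Ti⁴⁺ < Zr⁴⁺ (same group, period 4 vs 5); Zr⁴⁺ < Y³⁺ (isoelectronic, higher Z=40 is smaller); Y³⁺ < La³⁺ (same group, 1 shell fewer); La³⁺ < Ba²⁺ (both 54 e⁻, Z=57>56); Ba²⁺ < Cs⁺ (both 54 e⁻, Z=56>55); Cs⁺ < I⁻ (both 54 e⁻, Z=55>53).
That gives Ti⁴⁺ < Zr⁴⁺ < Y³⁺ < La³⁺ < Ba²⁺ < Cs⁺ < I⁻. From the smallest end, number 4 is La³⁺.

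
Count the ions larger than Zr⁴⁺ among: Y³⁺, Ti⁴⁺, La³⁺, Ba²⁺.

3

Work out protons and electrons: Ti⁴⁺ (Z=22, 18 e⁻), Zr⁴⁺ (Z=40, 36 e⁻), Y³⁺ (Z=39, 36 e⁻), La³⁺ (Z=57, 54 e⁻), Ba²⁺ (Z=56, 54 e⁻). Ti⁴⁺ < Zr⁴⁺ (same group, period 4 vs 5); Zr⁴⁺ < Y³⁺ (isoelectronic, higher Z=40 is smaller); Y³⁺ < La³⁺ (same group, period 5 vs 6); La³⁺ < Ba²⁺ (isoelectronic, higher Z=57 is smaller).
Placing each against Zr⁴⁺: smaller — Ti⁴⁺; larger — Y³⁺, La³⁺, Ba²⁺. So 3 are larger.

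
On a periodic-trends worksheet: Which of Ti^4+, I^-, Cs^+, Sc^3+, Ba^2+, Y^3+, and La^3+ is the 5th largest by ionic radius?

Y^3+

Electron counts and nuclear charges: Ti^4+ has 18 e⁻ (Z=22), Sc^3+ has 18 e⁻ (Z=21), Y^3+ has 36 e⁻ (Z=39), La^3+ has 54 e⁻ (Z=57), Ba^2+ has 54 e⁻ (Z=56), Cs^+ has 54 e⁻ (Z=55), I^- has 54 e⁻ (Z=53). Ti^4+ < Sc^3+ (isoelectronic, higher Z=22 is smaller); Sc^3+ < Y^3+ (same group, period 4 vs 5); Y^3+ < La^3+ (same group, period 5 vs 6); La^3+ < Ba^2+ (isoelectronic, higher Z=57 is smaller); Ba^2+ < Cs^+ (both 54 e⁻, Z=56>55); Cs^+ < I^- (isoelectronic, higher Z=55 is smaller).
Full ascending order: Ti^4+ < Sc^3+ < Y^3+ < La^3+ < Ba^2+ < Cs^+ < I^-. Counting from the largest, position 5 is Y^3+.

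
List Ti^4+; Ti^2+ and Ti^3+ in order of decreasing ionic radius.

Ti^2+ > Ti^3+ > Ti^4+

Same element, different charge: the more highly charged cation has fewer electrons and a greater effective nuclear charge per electron, making Ti^4+ the smallest.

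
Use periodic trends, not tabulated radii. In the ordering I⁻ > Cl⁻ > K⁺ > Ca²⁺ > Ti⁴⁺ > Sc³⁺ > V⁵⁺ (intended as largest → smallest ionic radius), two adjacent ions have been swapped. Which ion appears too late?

Sc³⁺

Scanning neighbour by neighbour, only Ti⁴⁺/Sc³⁺ violates a trend: both have 18 electrons but Z(Ti)=22 > Z(Sc)=21, so Ti⁴⁺ should be the smaller of the two. That makes Sc³⁺ the one sitting a position late relative to where it belongs.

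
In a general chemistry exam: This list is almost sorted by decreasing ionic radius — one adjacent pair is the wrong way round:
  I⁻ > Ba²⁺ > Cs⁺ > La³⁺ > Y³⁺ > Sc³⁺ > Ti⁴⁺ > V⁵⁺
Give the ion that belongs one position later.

Compare adjacent ions: they are isoelectronic (54 e⁻) and Ba has more protons than Cs (56 vs 55), making Ba²⁺ smaller — yet in this decreasing list Ba²⁺ sits before Cs⁺. Nothing else is reversed, so Ba²⁺ should move one place to the right.

Ba²⁺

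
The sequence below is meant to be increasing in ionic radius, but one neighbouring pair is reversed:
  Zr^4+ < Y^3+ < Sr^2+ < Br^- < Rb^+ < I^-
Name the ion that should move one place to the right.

Compare adjacent ions: Rb^+ and Br^- share 36 electrons; the higher nuclear charge on Rb (Z=37) contracts it more, so Rb^+ < Br^- — yet in this increasing list Br^- sits before Rb^+. Nothing else is reversed, so Br^- should move one place to the right.

Br^-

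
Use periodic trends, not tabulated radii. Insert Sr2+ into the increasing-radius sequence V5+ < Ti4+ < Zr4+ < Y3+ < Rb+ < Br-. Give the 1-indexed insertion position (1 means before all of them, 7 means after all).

5

Electron counts and nuclear charges: V5+: 18 e⁻, Z=23, Ti4+: 18 e⁻, Z=22, Zr4+: 36 e⁻, Z=40, Y3+: 36 e⁻, Z=39, Sr2+: 36 e⁻, Z=38, Rb+: 36 e⁻, Z=37, Br-: 36 e⁻, Z=35. V5+ < Ti4+ (isoelectronic, higher Z=23 is smaller); Ti4+ < Zr4+ (same group, period 4 vs 5); Zr4+ < Y3+ (both 36 e⁻, Z=40>39); Y3+ < Sr2+ (both 36 e⁻, Z=39>38); Sr2+ < Rb+ (isoelectronic, higher Z=38 is smaller); Rb+ < Br- (isoelectronic, higher Z=37 is smaller).
Putting Sr2+ in gives V5+ < Ti4+ < Zr4+ < Y3+ < Sr2+ < Rb+ < Br-; it lands at slot 5.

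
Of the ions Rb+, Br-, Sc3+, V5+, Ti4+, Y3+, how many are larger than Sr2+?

2

Tabulating Z and e⁻: V5+ (Z=23, 18 e⁻), Ti4+ (Z=22, 18 e⁻), Sc3+ (Z=21, 18 e⁻), Y3+ (Z=39, 36 e⁻), Sr2+ (Z=38, 36 e⁻), Rb+ (Z=37, 36 e⁻), Br- (Z=35, 36 e⁻). V5+ < Ti4+ (isoelectronic, higher Z=23 is smaller); Ti4+ < Sc3+ (both 18 e⁻, Z=22>21); Sc3+ < Y3+ (same group, period 4 vs 5); Y3+ < Sr2+ (both 36 e⁻, Z=39>38); Sr2+ < Rb+ (isoelectronic, higher Z=38 is smaller); Rb+ < Br- (both 36 e⁻, Z=37>35).
Overall: V5+ < Ti4+ < Sc3+ < Y3+ < Sr2+ < Rb+ < Br-. Sr2+ has 4 below it and 2 above. Count: 2.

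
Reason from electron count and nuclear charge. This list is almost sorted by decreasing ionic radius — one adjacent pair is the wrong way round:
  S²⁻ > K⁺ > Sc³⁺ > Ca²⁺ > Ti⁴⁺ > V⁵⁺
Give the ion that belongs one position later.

Sc³⁺

Compare adjacent ions: both have 18 electrons but Z(Sc)=21 > Z(Ca)=20, so Sc³⁺ should be the smaller of the two — yet in this decreasing list Sc³⁺ sits before Ca²⁺. Nothing else is reversed, so Sc³⁺ should move one place to the right.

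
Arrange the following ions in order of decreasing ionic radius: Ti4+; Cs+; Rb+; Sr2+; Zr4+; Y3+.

First list Z and electron count for each: Ti4+ has 18 e⁻ (Z=22), Zr4+ has 36 e⁻ (Z=40), Y3+ has 36 e⁻ (Z=39), Sr2+ has 36 e⁻ (Z=38), Rb+ has 36 e⁻ (Z=37), Cs+ has 54 e⁻ (Z=55). Ti4+ < Zr4+ (same group, period 4 vs 5); Zr4+ < Y3+ (isoelectronic, higher Z=40 is smaller); Y3+ < Sr2+ (isoelectronic, higher Z=39 is smaller); Sr2+ < Rb+ (both 36 e⁻, Z=38>37); Rb+ < Cs+ (same group, period 5 vs 6).

Cs+ > Rb+ > Sr2+ > Y3+ > Zr4+ > Ti4+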